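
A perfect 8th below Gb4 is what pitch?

Gb3

An octave keeps the letter name G, an octave down from G.
A perfect octave spans 12 semitones, so from Gb4 the target pitch is Gb3.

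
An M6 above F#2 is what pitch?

D#3

Counting six letter names up from F lands on D.
Moving 9 semitones up from F#2 (the size of a major sixth) reaches D#3.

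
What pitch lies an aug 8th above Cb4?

An octave keeps the letter name C, an octave up from C.
Moving 13 semitones up from Cb4 (the size of an augmented octave) reaches C5.

C5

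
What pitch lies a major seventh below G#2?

A1

Counting seven letter names down from G lands on A.
A major seventh is 11 semitones; 11 semitones down from G#2 gives A1.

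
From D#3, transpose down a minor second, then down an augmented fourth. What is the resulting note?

A minor second down from D#3 is C##3.
An augmented fourth down from C##3 is G#2.

G#2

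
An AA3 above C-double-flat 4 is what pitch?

E 4

Counting three letter names up from C lands on E.
A doubly augmented third spans 6 semitones, so from Cbb4 the target pitch is E4.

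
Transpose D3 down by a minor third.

The third takes the letter from D down to B.
A minor third spans 3 semitones, so from D3 the target pitch is B2.

B2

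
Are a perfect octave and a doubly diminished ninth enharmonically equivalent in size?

A perfect octave is 12 semitones but a doubly diminished ninth is 11 semitones — different sizes.

No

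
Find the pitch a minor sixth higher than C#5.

Six letter names up from C: A.
Moving 8 semitones up from C#5 (the size of a minor sixth) reaches A5.

A5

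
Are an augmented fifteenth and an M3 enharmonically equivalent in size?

An augmented fifteenth is 25 semitones but a major third is 4 semitones — different sizes.

No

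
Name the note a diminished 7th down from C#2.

D##1

Seven letter names down from C: D.
A diminished seventh is 9 semitones; 9 semitones down from C#2 gives D##1.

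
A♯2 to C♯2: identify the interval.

Descending from A#2 to C#2 is the same interval as ascending C#2 to A#2.
C to A spans six letter names (C-D-E-F-G-A), so the interval is some kind of sixth.
Counting semitones, C#2→A#2 is 9, which is the major sixth.

major 6th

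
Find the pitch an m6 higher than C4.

Counting six letter names up from C lands on A.
A minor sixth spans 8 semitones, so from C4 the target pitch is Ab4.

Ab4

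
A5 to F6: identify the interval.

A to F spans six letter names (A-B-C-D-E-F), so the interval is some kind of sixth.
At 8 semitones, A5→F6 falls one short of a major sixth: minor.

minor sixth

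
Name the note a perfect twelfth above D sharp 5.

A sharp 6

The twelfth's letter: D up five letter names plus an octave → A.
Moving 19 semitones up from D#5 (the size of a perfect twelfth) reaches A#6.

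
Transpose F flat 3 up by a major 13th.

D flat 5

The thirteenth's letter: F up six letter names plus an octave → D.
Moving 21 semitones up from Fb3 (the size of a major thirteenth) reaches Db5.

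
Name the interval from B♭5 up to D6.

B to D spans three letter names (B-C-D), so the interval is some kind of third.
Bb5 to D6 is 4 semitones, matching the major third exactly, so the quality is major.

major third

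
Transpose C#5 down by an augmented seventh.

Db4

Counting seven letter names down from C lands on D.
An augmented seventh spans 12 semitones, so from C#5 the target pitch is Db4.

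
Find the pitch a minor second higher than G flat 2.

The second takes the letter from G up to A.
A minor second is 1 semitone; 1 semitone up from Gb2 gives Abb2.

A double-flat 2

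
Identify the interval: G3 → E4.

major sixth

G to E spans six letter names (G-A-B-C-D-E): a sixth.
G3 to E4 is 9 semitones, matching the major sixth exactly, so the quality is major.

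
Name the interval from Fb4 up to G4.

augmented second

F to G spans two letter names (F-G): a second.
The major second is 2 semitones; here we have 3, one semitone wider: augmented.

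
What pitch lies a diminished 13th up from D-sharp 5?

B-flat 6

Six letters up from D (plus an octave) reaches B.
A diminished thirteenth spans 19 semitones, so from D#5 the target pitch is Bb6.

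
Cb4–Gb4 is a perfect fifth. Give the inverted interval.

P4

The rule of nine gives the new number: 9 − 5 = 4, so a fifth becomes a fourth.
And perfect stays perfect under inversion, so we get a perfect fourth.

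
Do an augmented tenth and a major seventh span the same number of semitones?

No

17 semitones (augmented tenth) vs 11 semitones (major seventh): not equal.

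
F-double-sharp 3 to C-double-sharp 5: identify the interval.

P12

F to C spans five letter names (F-G-A-B-C), plus an octave, so the interval is some kind of twelfth.
The perfect twelfth spans 19 semitones, and F##3 to C##5 is exactly 19 semitones — so this is a perfect twelfth.
(Equivalently, a compound perfect fifth: a perfect fifth plus an octave.)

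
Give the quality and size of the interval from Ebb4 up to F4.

E to F spans two letter names (E-F), so the interval is some kind of second.
A major second would be 2 semitones; Ebb4 to F4 is 3, one semitone wider, so the interval is augmented.

augmented second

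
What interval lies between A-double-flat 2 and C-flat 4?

A to C spans three letter names (A-B-C), plus an octave: a tenth.
The major tenth spans 16 semitones, and Abb2 to Cb4 is exactly 16 semitones — so this is a major tenth.
(Equivalently, a compound major third: a major third plus an octave.)

major tenth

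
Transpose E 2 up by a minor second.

F 2

The second takes the letter from E up to F.
A minor second is 1 semitone; 1 semitone up from E2 gives F2.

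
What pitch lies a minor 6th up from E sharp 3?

Counting six letter names up from E lands on C.
Moving 8 semitones up from E#3 (the size of a minor sixth) reaches C#4.

C sharp 4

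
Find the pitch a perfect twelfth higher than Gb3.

Five letters up from G (plus an octave) reaches D.
A perfect twelfth spans 19 semitones, so from Gb3 the target pitch is Db5.

Db5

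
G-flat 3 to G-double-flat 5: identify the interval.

d15

G to G is the same letter name, plus 2 octaves — that makes it a fifteenth of some quality.
The perfect fifteenth is 24 semitones; here we have 23, one semitone narrower: diminished.
(Equivalently, a compound diminished octave: a diminished octave plus an octave.)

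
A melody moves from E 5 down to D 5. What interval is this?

major second

Descending from E5 to D5 is the same interval as ascending D5 to E5.
D to E spans two letter names (D-E): a second.
D5 to E5 is 2 semitones, matching the major second exactly, so the quality is major.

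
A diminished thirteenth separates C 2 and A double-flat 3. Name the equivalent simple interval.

Each octave removed subtracts seven from the number: 13 − 7 = 6.
That makes a diminished thirteenth a compound diminished sixth — an octave plus a diminished sixth.

d6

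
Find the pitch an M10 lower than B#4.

The tenth's letter: B down three letter names plus an octave → G.
Moving 16 semitones down from B#4 (the size of a major tenth) reaches G#3.

G#3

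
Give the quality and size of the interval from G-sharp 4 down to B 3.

major 6th

Descending from G#4 to B3 is the same interval as ascending B3 to G#4.
B to G spans six letter names (B-C-D-E-F-G): a sixth.
The major sixth spans 9 semitones, and B3 to G#4 is exactly 9 semitones — so this is a major sixth.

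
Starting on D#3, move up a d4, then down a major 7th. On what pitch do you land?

Up a diminished fourth from D#3: G3 (4 semitones up).
A major seventh down from G3 is Ab2.

Ab2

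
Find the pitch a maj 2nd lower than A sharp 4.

G sharp 4

The second takes the letter from A down to G.
Moving 2 semitones down from A#4 (the size of a major second) reaches G#4.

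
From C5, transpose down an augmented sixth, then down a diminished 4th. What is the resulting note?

Bb3

Down an augmented sixth from C5: Ebb4 (10 semitones down).
A diminished fourth down from Ebb4 is Bb3.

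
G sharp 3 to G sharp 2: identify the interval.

Descending from G#3 to G#2 is the same interval as ascending G#2 to G#3.
G to G is the same letter name, plus an octave: an octave.
G#2 to G#3 is 12 semitones, matching the perfect octave exactly, so the quality is perfect.

perfect 8th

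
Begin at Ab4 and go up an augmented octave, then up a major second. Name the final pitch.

Up an augmented octave from Ab4: A5 (13 semitones up).
Up a major second from A5: B5 (2 semitones up).

B5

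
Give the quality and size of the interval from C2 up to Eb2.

minor third

C to E spans three letter names (C-D-E), so the interval is some kind of third.
A major third would be 4 semitones, but C2 to Eb2 is 3 — one semitone narrower, making it a minor third.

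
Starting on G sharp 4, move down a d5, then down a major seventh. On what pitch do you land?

G#4 down a diminished fifth → C##4 (6 semitones).
A major seventh down from C##4 is D#3.

D sharp 3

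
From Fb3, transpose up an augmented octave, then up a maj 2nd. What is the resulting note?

G4

An augmented octave up from Fb3 is F4.
F4 up a major second → G4 (2 semitones).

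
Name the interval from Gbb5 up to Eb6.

G to E spans six letter names (G-A-B-C-D-E) — that makes it a sixth of some quality.
Gbb5 to Eb6 spans 10 semitones — one semitone wider than the major sixth (9) — giving an augmented sixth.

A6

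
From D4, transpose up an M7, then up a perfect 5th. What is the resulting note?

G#5

D4 up a major seventh → C#5 (11 semitones).
Up a perfect fifth from C#5: G#5 (7 semitones up).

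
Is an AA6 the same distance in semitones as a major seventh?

A doubly augmented sixth = 11 semitones = a major seventh; enharmonically equal.

Yes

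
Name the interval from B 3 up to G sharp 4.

B to G spans six letter names (B-C-D-E-F-G), so the interval is some kind of sixth.
Counting semitones, B3→G#4 is 9, which is the major sixth.

major sixth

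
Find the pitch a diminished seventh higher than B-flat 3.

Counting seven letter names up from B lands on A.
A diminished seventh is 9 semitones; 9 semitones up from Bb3 gives Abb4.

A-double-flat 4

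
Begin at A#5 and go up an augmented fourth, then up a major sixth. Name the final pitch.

Up an augmented fourth from A#5: D##6 (6 semitones up).
A major sixth up from D##6 is B##6.

B##6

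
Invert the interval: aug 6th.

The rule of nine gives the new number: 9 − 6 = 3, so a sixth becomes a third.
And augmented becomes diminished under inversion, so we get a diminished third.

diminished 3rd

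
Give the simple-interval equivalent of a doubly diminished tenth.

Subtracting seven from the interval number removes an octave: 10 − 7 = 3.
So a doubly diminished tenth is an octave plus a doubly diminished third. The quality is unchanged.

dd3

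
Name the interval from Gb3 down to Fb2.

major ninth

Descending from Gb3 to Fb2 is the same interval as ascending Fb2 to Gb3.
F to G spans two letter names (F-G), plus an octave: a ninth.
The major ninth spans 14 semitones, and Fb2 to Gb3 is exactly 14 semitones — so this is a major ninth.
(Equivalently, a compound major second: a major second plus an octave.)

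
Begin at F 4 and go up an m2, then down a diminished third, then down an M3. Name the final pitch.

C 4

Up a minor second from F4: Gb4 (1 semitone up).
A diminished third down from Gb4 is E4.
Down a major third from E4: C4 (4 semitones down).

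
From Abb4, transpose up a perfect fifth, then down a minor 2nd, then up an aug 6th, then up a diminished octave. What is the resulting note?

A perfect fifth up from Abb4 is Ebb5.
A minor second down from Ebb5 is Db5.
An augmented sixth up from Db5 is B5.
Up a diminished octave from B5: Bb6 (11 semitones up).

Bb6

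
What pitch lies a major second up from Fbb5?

Two letter names up from F: G.
Moving 2 semitones up from Fbb5 (the size of a major second) reaches Gbb5.

Gbb5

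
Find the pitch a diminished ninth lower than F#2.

E##1

Counting two letter names plus an octave down from F lands on E.
A diminished ninth is 12 semitones; 12 semitones down from F#2 gives E##1.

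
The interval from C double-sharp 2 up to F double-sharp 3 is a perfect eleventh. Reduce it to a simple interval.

Subtracting seven from the interval number removes an octave: 11 − 7 = 4.
So a perfect eleventh is an octave plus a perfect fourth. The quality is unchanged.

P4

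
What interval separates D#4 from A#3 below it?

Descending from D#4 to A#3 is the same interval as ascending A#3 to D#4.
A to D spans four letter names (A-B-C-D): a fourth.
Counting semitones, A#3→D#4 is 5, which is the perfect fourth.

perfect fourth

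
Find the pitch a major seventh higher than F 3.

The seventh takes the letter from F up to E.
A major seventh spans 11 semitones, so from F3 the target pitch is E4.

E 4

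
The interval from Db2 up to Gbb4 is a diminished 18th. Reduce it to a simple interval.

Subtracting seven from the interval number removes an octave: 18 − 14 = 4.
Quality carries through unchanged, so the simple form is a diminished fourth.

diminished fourth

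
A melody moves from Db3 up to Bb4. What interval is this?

D to B spans six letter names (D-E-F-G-A-B), plus an octave, so the interval is some kind of thirteenth.
Counting semitones, Db3→Bb4 is 21, which is the major thirteenth.
(Equivalently, a compound major sixth: a major sixth plus an octave.)

major thirteenth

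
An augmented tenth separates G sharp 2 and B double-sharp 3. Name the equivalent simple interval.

A3

Each octave removed subtracts seven from the number: 10 − 7 = 3.
So an augmented tenth is an octave plus an augmented third. The quality is unchanged.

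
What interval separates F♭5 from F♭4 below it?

Descending from Fb5 to Fb4 is the same interval as ascending Fb4 to Fb5.
F to F is the same letter name, plus an octave, so the interval is some kind of octave.
Fb4 to Fb5 is 12 semitones, matching the perfect octave exactly, so the quality is perfect.

perfect 8th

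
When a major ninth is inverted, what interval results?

minor seventh

First reduce the compound major ninth to its simple form, a major second.
Interval numbers invert to sum to nine: 2 + 7 = 9, so a second inverts to a seventh.
And major becomes minor under inversion, so we get a minor seventh.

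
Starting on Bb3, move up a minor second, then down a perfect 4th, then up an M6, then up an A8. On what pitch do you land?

E5

A minor second up from Bb3 is Cb4.
Cb4 down a perfect fourth → Gb3 (5 semitones).
A major sixth up from Gb3 is Eb4.
An augmented octave up from Eb4 is E5.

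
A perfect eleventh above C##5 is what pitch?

Counting four letter names plus an octave up from C lands on F.
A perfect eleventh spans 17 semitones, so from C##5 the target pitch is F##6.

F##6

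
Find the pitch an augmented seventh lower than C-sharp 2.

D-flat 1

Counting seven letter names down from C lands on D.
Moving 12 semitones down from C#2 (the size of an augmented seventh) reaches Db1.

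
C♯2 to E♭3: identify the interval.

C to E spans three letter names (C-D-E), plus an octave: a tenth.
The major tenth is 16 semitones; here we have 14, two semitones narrower: diminished.
(Equivalently, a compound diminished third: a diminished third plus an octave.)

diminished tenth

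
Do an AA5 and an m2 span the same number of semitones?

No

A doubly augmented fifth spans 9 semitones; a minor second spans 1 semitone. They differ by 8.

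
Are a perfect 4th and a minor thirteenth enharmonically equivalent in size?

A perfect fourth spans 5 semitones; a minor thirteenth spans 20 semitones. They differ by 15.

No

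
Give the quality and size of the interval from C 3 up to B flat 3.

C to B spans seven letter names (C-D-E-F-G-A-B) — that makes it a seventh of some quality.
C3 to Bb3 is 10 semitones, a half step short of the major seventh (11), so this is minor.

minor seventh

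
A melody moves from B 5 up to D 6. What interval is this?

minor 3rd

B to D spans three letter names (B-C-D) — that makes it a third of some quality.
A major third would be 4 semitones, but B5 to D6 is 3 — one semitone narrower, making it a minor third.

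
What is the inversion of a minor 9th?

First reduce the compound minor ninth to its simple form, a minor second.
Interval numbers invert to sum to nine: 2 + 7 = 9, so a second inverts to a seventh.
The quality also flips — minor becomes major — giving a major seventh.

M7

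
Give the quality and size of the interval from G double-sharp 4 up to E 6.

G to E spans six letter names (G-A-B-C-D-E), plus an octave: a thirteenth.
A major thirteenth would be 21 semitones; G##4 to E6 is 19, two semitones narrower, so the interval is diminished.
(Equivalently, a compound diminished sixth: a diminished sixth plus an octave.)

d13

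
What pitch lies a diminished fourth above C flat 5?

The fourth takes the letter from C up to F.
A diminished fourth is 4 semitones; 4 semitones up from Cb5 gives Fbb5.

F double-flat 5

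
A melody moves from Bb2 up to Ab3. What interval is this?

minor seventh

B to A spans seven letter names (B-C-D-E-F-G-A): a seventh.
A major seventh would be 11 semitones, but Bb2 to Ab3 is 10 — one semitone narrower, making it a minor seventh.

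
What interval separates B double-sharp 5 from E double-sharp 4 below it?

P12

Descending from B##5 to E##4 is the same interval as ascending E##4 to B##5.
E to B spans five letter names (E-F-G-A-B), plus an octave: a twelfth.
Counting semitones, E##4→B##5 is 19, which is the perfect twelfth.
(Equivalently, a compound perfect fifth: a perfect fifth plus an octave.)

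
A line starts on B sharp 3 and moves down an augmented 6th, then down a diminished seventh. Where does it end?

B#3 down an augmented sixth → D3 (10 semitones).
Down a diminished seventh from D3: E#2 (9 semitones down).

E sharp 2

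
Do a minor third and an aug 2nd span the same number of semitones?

A minor third = 3 semitones = an augmented second; enharmonically equal.

Yes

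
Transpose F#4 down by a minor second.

E#4

Two letter names down from F: E.
Moving 1 semitone down from F#4 (the size of a minor second) reaches E#4.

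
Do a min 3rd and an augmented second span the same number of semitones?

Yes

A minor third spans 3 semitones, and an augmented second also spans 3 semitones — they're enharmonic.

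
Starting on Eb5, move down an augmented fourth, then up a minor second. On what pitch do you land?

Cbb5

Down an augmented fourth from Eb5: Bbb4 (6 semitones down).
Up a minor second from Bbb4: Cbb5 (1 semitone up).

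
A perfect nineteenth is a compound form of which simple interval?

Subtracting seven from the interval number removes an octave: 19 − 14 = 5.
So a perfect nineteenth is 2 octaves plus a perfect fifth. The quality is unchanged.

perfect 5th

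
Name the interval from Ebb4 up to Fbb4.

m2

E to F spans two letter names (E-F) — that makes it a second of some quality.
A major second would be 2 semitones, but Ebb4 to Fbb4 is 1 — one semitone narrower, making it a minor second.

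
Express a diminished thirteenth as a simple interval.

d6

Subtracting seven from the interval number removes an octave: 13 − 7 = 6.
So a diminished thirteenth is an octave plus a diminished sixth. The quality is unchanged.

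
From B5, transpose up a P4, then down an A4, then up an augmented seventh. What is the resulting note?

Up a perfect fourth from B5: E6 (5 semitones up).
Down an augmented fourth from E6: Bb5 (6 semitones down).
An augmented seventh up from Bb5 is A#6.

A#6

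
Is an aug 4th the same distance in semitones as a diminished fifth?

An augmented fourth = 6 semitones = a diminished fifth; enharmonically equal.

Yes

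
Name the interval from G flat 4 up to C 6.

G to C spans four letter names (G-A-B-C), plus an octave: an eleventh.
A perfect eleventh would be 17 semitones; Gb4 to C6 is 18, one semitone wider, so the interval is augmented.
(Equivalently, a compound augmented fourth: an augmented fourth plus an octave.)

augmented eleventh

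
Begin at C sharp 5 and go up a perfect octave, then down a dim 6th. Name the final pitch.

E double-sharp 5

Up a perfect octave from C#5: C#6 (12 semitones up).
A diminished sixth down from C#6 is E##5.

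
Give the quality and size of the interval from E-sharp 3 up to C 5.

E to C spans six letter names (E-F-G-A-B-C), plus an octave — that makes it a thirteenth of some quality.
E#3 to C5 spans 19 semitones — two semitones narrower than the major thirteenth (21) — giving a diminished thirteenth.
(Equivalently, a compound diminished sixth: a diminished sixth plus an octave.)

diminished thirteenth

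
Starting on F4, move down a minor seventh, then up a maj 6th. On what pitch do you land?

A minor seventh down from F4 is G3.
Up a major sixth from G3: E4 (9 semitones up).

E4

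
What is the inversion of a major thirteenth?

First reduce the compound major thirteenth to its simple form, a major sixth.
The rule of nine gives the new number: 9 − 6 = 3, so a sixth becomes a third.
And major becomes minor under inversion, so we get a minor third.

minor third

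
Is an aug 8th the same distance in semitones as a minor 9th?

Yes

Both span 13 semitones: an augmented octave and a minor ninth are the same chromatic distance.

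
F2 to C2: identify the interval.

P4

Descending from F2 to C2 is the same interval as ascending C2 to F2.
C to F spans four letter names (C-D-E-F): a fourth.
The perfect fourth spans 5 semitones, and C2 to F2 is exactly 5 semitones — so this is a perfect fourth.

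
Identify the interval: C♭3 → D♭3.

C to D spans two letter names (C-D), so the interval is some kind of second.
Cb3 to Db3 is 2 semitones, matching the major second exactly, so the quality is major.

major second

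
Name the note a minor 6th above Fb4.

Six letter names up from F: D.
Moving 8 semitones up from Fb4 (the size of a minor sixth) reaches Dbb5.

Dbb5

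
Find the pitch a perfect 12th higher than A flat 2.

Five letters up from A (plus an octave) reaches E.
A perfect twelfth spans 19 semitones, so from Ab2 the target pitch is Eb4.

E flat 4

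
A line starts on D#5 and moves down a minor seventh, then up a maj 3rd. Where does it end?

Down a minor seventh from D#5: E#4 (10 semitones down).
E#4 up a major third → G##4 (4 semitones).

G##4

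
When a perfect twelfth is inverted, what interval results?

First reduce the compound perfect twelfth to its simple form, a perfect fifth.
The rule of nine gives the new number: 9 − 5 = 4, so a fifth becomes a fourth.
The quality also flips — perfect stays perfect — giving a perfect fourth.

P4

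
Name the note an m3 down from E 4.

C sharp 4

Counting three letter names down from E lands on C.
Moving 3 semitones down from E4 (the size of a minor third) reaches C#4.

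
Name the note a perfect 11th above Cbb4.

Fbb5

Four letters up from C (plus an octave) reaches F.
A perfect eleventh is 17 semitones; 17 semitones up from Cbb4 gives Fbb5.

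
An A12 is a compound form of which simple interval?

Each octave removed subtracts seven from the number: 12 − 7 = 5.
So an augmented twelfth is an octave plus an augmented fifth. The quality is unchanged.

A5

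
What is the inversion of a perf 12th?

First reduce the compound perfect twelfth to its simple form, a perfect fifth.
Inverted interval numbers add to nine, so a fifth pairs with a fourth (5 + 4 = 9).
And perfect stays perfect under inversion, so we get a perfect fourth.

P4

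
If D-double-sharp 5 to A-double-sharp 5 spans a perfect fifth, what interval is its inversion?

perfect fourth

Interval numbers invert to sum to nine: 5 + 4 = 9, so a fifth inverts to a fourth.
Quality inverts too: perfect stays perfect. That makes the inversion a perfect fourth.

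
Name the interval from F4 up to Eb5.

F to E spans seven letter names (F-G-A-B-C-D-E): a seventh.
F4 to Eb5 is 10 semitones, a half step short of the major seventh (11), so this is minor.

minor 7th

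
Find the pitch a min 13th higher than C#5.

Six letters up from C (plus an octave) reaches A.
A minor thirteenth spans 20 semitones, so from C#5 the target pitch is A6.

A6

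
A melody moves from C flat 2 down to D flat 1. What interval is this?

minor 7th

Descending from Cb2 to Db1 is the same interval as ascending Db1 to Cb2.
D to C spans seven letter names (D-E-F-G-A-B-C), so the interval is some kind of seventh.
A major seventh would be 11 semitones, but Db1 to Cb2 is 10 — one semitone narrower, making it a minor seventh.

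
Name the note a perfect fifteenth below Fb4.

For a fifteenth the letter name doesn't change: still F, two octaves down.
Moving 24 semitones down from Fb4 (the size of a perfect fifteenth) reaches Fb2.

Fb2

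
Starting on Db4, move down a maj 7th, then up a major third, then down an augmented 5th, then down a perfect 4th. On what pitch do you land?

Gbb2

Db4 down a major seventh → Ebb3 (11 semitones).
Up a major third from Ebb3: Gb3 (4 semitones up).
An augmented fifth down from Gb3 is Cbb3.
A perfect fourth down from Cbb3 is Gbb2.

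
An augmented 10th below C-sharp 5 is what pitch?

The tenth's letter: C down three letter names plus an octave → A.
An augmented tenth spans 17 semitones, so from C#5 the target pitch is Ab3.

A-flat 3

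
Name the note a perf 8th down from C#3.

C#2

For an octave the letter name doesn't change: still C, an octave down.
A perfect octave spans 12 semitones, so from C#3 the target pitch is C#2.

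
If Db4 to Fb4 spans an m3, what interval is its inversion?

Interval numbers invert to sum to nine: 3 + 6 = 9, so a third inverts to a sixth.
Quality inverts too: minor becomes major. That makes the inversion a major sixth.

major sixth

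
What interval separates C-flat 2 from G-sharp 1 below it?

Descending from Cb2 to G#1 is the same interval as ascending G#1 to Cb2.
G to C spans four letter names (G-A-B-C): a fourth.
G#1 to Cb2 spans 3 semitones — two semitones narrower than the perfect fourth (5) — giving a doubly diminished fourth.

doubly diminished fourth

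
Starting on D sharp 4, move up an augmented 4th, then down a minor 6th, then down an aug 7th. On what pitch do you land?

An augmented fourth up from D#4 is G##4.
A minor sixth down from G##4 is B##3.
An augmented seventh down from B##3 is C#3.

C sharp 3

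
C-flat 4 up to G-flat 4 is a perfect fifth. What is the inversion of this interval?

perfect fourth

The rule of nine gives the new number: 9 − 5 = 4, so a fifth becomes a fourth.
The quality also flips — perfect stays perfect — giving a perfect fourth.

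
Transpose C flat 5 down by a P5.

Counting five letter names down from C lands on F.
A perfect fifth is 7 semitones; 7 semitones down from Cb5 gives Fb4.

F flat 4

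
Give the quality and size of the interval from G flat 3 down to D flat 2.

perfect eleventh

Descending from Gb3 to Db2 is the same interval as ascending Db2 to Gb3.
D to G spans four letter names (D-E-F-G), plus an octave, so the interval is some kind of eleventh.
Counting semitones, Db2→Gb3 is 17, which is the perfect eleventh.
(Equivalently, a compound perfect fourth: a perfect fourth plus an octave.)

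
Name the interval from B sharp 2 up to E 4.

diminished eleventh

B to E spans four letter names (B-C-D-E), plus an octave: an eleventh.
The perfect eleventh is 17 semitones; here we have 16, one semitone narrower: diminished.
(Equivalently, a compound diminished fourth: a diminished fourth plus an octave.)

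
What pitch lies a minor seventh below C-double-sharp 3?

Counting seven letter names down from C lands on D.
Moving 10 semitones down from C##3 (the size of a minor seventh) reaches D##2.

D-double-sharp 2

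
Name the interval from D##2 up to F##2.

minor 3rd

D to F spans three letter names (D-E-F), so the interval is some kind of third.
At 3 semitones, D##2→F##2 falls one short of a major third: minor.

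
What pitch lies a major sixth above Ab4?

F5

Six letter names up from A: F.
A major sixth is 9 semitones; 9 semitones up from Ab4 gives F5.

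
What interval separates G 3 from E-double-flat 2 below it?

Descending from G3 to Ebb2 is the same interval as ascending Ebb2 to G3.
E to G spans three letter names (E-F-G), plus an octave: a tenth.
The major tenth is 16 semitones; here we have 17, one semitone wider: augmented.
(Equivalently, a compound augmented third: an augmented third plus an octave.)

A10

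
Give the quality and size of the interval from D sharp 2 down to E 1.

major seventh

Descending from D#2 to E1 is the same interval as ascending E1 to D#2.
E to D spans seven letter names (E-F-G-A-B-C-D), so the interval is some kind of seventh.
E1 to D#2 is 11 semitones, matching the major seventh exactly, so the quality is major.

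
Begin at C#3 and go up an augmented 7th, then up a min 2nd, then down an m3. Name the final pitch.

A##3

C#3 up an augmented seventh → B##3 (12 semitones).
B##3 up a minor second → C##4 (1 semitone).
C##4 down a minor third → A##3 (3 semitones).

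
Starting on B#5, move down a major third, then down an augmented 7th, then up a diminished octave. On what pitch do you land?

A major third down from B#5 is G#5.
Down an augmented seventh from G#5: Ab4 (12 semitones down).
A diminished octave up from Ab4 is Abb5.

Abb5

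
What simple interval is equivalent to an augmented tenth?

A3

Each octave removed subtracts seven from the number: 10 − 7 = 3.
That makes an augmented tenth a compound augmented third — an octave plus an augmented third.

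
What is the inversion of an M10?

minor 6th

First reduce the compound major tenth to its simple form, a major third.
Interval numbers invert to sum to nine: 3 + 6 = 9, so a third inverts to a sixth.
And major becomes minor under inversion, so we get a minor sixth.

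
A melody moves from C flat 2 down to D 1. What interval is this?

d7

Descending from Cb2 to D1 is the same interval as ascending D1 to Cb2.
D to C spans seven letter names (D-E-F-G-A-B-C): a seventh.
A major seventh would be 11 semitones; D1 to Cb2 is 9, two semitones narrower, so the interval is diminished.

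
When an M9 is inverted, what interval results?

minor 7th

First reduce the compound major ninth to its simple form, a major second.
Interval numbers invert to sum to nine: 2 + 7 = 9, so a second inverts to a seventh.
The quality also flips — major becomes minor — giving a minor seventh.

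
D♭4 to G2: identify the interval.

Descending from Db4 to G2 is the same interval as ascending G2 to Db4.
G to D spans five letter names (G-A-B-C-D), plus an octave: a twelfth.
G2 to Db4 spans 18 semitones — one semitone narrower than the perfect twelfth (19) — giving a diminished twelfth.
(Equivalently, a compound diminished fifth: a diminished fifth plus an octave.)

diminished twelfth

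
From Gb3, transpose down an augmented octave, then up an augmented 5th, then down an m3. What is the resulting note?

Bb2

Down an augmented octave from Gb3: Gbb2 (13 semitones down).
An augmented fifth up from Gbb2 is Db3.
A minor third down from Db3 is Bb2.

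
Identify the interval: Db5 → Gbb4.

augmented fifth

Descending from Db5 to Gbb4 is the same interval as ascending Gbb4 to Db5.
G to D spans five letter names (G-A-B-C-D): a fifth.
The perfect fifth is 7 semitones; here we have 8, one semitone wider: augmented.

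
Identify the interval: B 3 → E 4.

perfect 4th

B to E spans four letter names (B-C-D-E) — that makes it a fourth of some quality.
B3 to E4 is 5 semitones, matching the perfect fourth exactly, so the quality is perfect.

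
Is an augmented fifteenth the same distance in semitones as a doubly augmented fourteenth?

Yes

An augmented fifteenth = 25 semitones = a doubly augmented fourteenth; enharmonically equal.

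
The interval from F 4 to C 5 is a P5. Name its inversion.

perfect 4th

Interval numbers invert to sum to nine: 5 + 4 = 9, so a fifth inverts to a fourth.
And perfect stays perfect under inversion, so we get a perfect fourth.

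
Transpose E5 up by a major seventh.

D#6

The seventh takes the letter from E up to D.
Moving 11 semitones up from E5 (the size of a major seventh) reaches D#6.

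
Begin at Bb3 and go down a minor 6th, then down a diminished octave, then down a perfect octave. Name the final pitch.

D#1

Down a minor sixth from Bb3: D3 (8 semitones down).
A diminished octave down from D3 is D#2.
Down a perfect octave from D#2: D#1 (12 semitones down).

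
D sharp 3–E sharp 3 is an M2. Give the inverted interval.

The rule of nine gives the new number: 9 − 2 = 7, so a second becomes a seventh.
Quality inverts too: major becomes minor. That makes the inversion a minor seventh.

minor 7th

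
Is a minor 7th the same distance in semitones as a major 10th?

No

A minor seventh spans 10 semitones; a major tenth spans 16 semitones. They differ by 6.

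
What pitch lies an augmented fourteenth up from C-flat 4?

B 5

The fourteenth's letter: C up seven letter names plus an octave → B.
Moving 24 semitones up from Cb4 (the size of an augmented fourteenth) reaches B5.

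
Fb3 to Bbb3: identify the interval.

F to B spans four letter names (F-G-A-B): a fourth.
Counting semitones, Fb3→Bbb3 is 5, which is the perfect fourth.

perfect 4th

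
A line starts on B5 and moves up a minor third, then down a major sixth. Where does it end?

A minor third up from B5 is D6.
Down a major sixth from D6: F5 (9 semitones down).

F5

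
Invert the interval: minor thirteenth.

First reduce the compound minor thirteenth to its simple form, a minor sixth.
The rule of nine gives the new number: 9 − 6 = 3, so a sixth becomes a third.
And minor becomes major under inversion, so we get a major third.

major third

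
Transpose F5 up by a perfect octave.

F6

For an octave the letter name doesn't change: still F, an octave up.
A perfect octave spans 12 semitones, so from F5 the target pitch is F6.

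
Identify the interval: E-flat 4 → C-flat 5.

minor sixth

E to C spans six letter names (E-F-G-A-B-C), so the interval is some kind of sixth.
A major sixth would be 9 semitones, but Eb4 to Cb5 is 8 — one semitone narrower, making it a minor sixth.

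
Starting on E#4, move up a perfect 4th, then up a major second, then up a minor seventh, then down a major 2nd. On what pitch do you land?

G#5

Up a perfect fourth from E#4: A#4 (5 semitones up).
Up a major second from A#4: B#4 (2 semitones up).
B#4 up a minor seventh → A#5 (10 semitones).
A major second down from A#5 is G#5.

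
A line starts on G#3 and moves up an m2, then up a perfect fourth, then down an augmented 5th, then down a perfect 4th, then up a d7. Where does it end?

Cbb4

Up a minor second from G#3: A3 (1 semitone up).
A perfect fourth up from A3 is D4.
Down an augmented fifth from D4: Gb3 (8 semitones down).
Gb3 down a perfect fourth → Db3 (5 semitones).
Up a diminished seventh from Db3: Cbb4 (9 semitones up).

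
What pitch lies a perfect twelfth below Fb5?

The twelfth's letter: F down five letter names plus an octave → B.
Moving 19 semitones down from Fb5 (the size of a perfect twelfth) reaches Bbb3.

Bbb3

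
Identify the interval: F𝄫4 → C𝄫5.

F to C spans five letter names (F-G-A-B-C) — that makes it a fifth of some quality.
Fbb4 to Cbb5 is 7 semitones, matching the perfect fifth exactly, so the quality is perfect.

perfect fifth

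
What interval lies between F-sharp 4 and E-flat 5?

F to E spans seven letter names (F-G-A-B-C-D-E): a seventh.
F#4 to Eb5 spans 9 semitones — two semitones narrower than the major seventh (11) — giving a diminished seventh.

diminished 7th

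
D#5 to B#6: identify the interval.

major 13th

D to B spans six letter names (D-E-F-G-A-B), plus an octave — that makes it a thirteenth of some quality.
The major thirteenth spans 21 semitones, and D#5 to B#6 is exactly 21 semitones — so this is a major thirteenth.
(Equivalently, a compound major sixth: a major sixth plus an octave.)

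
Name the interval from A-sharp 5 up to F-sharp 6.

minor sixth

A to F spans six letter names (A-B-C-D-E-F): a sixth.
At 8 semitones, A#5→F#6 falls one short of a major sixth: minor.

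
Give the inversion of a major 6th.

minor 3rd

Interval numbers invert to sum to nine: 6 + 3 = 9, so a sixth inverts to a third.
The quality also flips — major becomes minor — giving a minor third.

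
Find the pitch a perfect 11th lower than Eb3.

Bb1

Four letters down from E (plus an octave) reaches B.
Moving 17 semitones down from Eb3 (the size of a perfect eleventh) reaches Bb1.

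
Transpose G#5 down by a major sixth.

Six letter names down from G: B.
Moving 9 semitones down from G#5 (the size of a major sixth) reaches B4.

B4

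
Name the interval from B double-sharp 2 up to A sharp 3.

diminished seventh

B to A spans seven letter names (B-C-D-E-F-G-A) — that makes it a seventh of some quality.
The major seventh is 11 semitones; here we have 9, two semitones narrower: diminished.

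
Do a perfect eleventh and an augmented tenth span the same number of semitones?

Yes

Both span 17 semitones: a perfect eleventh and an augmented tenth are the same chromatic distance.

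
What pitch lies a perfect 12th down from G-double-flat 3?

C-double-flat 2

The twelfth's letter: G down five letter names plus an octave → C.
A perfect twelfth is 19 semitones; 19 semitones down from Gbb3 gives Cbb2.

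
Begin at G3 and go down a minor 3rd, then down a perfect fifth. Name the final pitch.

Down a minor third from G3: E3 (3 semitones down).
Down a perfect fifth from E3: A2 (7 semitones down).

A2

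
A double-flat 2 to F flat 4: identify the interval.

M13

A to F spans six letter names (A-B-C-D-E-F), plus an octave, so the interval is some kind of thirteenth.
Abb2 to Fb4 is 21 semitones, matching the major thirteenth exactly, so the quality is major.
(Equivalently, a compound major sixth: a major sixth plus an octave.)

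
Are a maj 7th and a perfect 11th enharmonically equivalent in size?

No

11 semitones (major seventh) vs 17 semitones (perfect eleventh): not equal.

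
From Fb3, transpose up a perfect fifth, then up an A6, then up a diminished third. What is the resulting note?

Cb5

Fb3 up a perfect fifth → Cb4 (7 semitones).
Up an augmented sixth from Cb4: A4 (10 semitones up).
Up a diminished third from A4: Cb5 (2 semitones up).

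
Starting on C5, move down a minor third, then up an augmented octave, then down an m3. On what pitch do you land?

F##5

C5 down a minor third → A4 (3 semitones).
Up an augmented octave from A4: A#5 (13 semitones up).
A minor third down from A#5 is F##5.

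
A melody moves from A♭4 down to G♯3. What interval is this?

diminished ninth

Descending from Ab4 to G#3 is the same interval as ascending G#3 to Ab4.
G to A spans two letter names (G-A), plus an octave: a ninth.
The major ninth is 14 semitones; here we have 12, two semitones narrower: diminished.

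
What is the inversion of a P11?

First reduce the compound perfect eleventh to its simple form, a perfect fourth.
Inverted interval numbers add to nine, so a fourth pairs with a fifth (4 + 5 = 9).
The quality also flips — perfect stays perfect — giving a perfect fifth.

perfect 5th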